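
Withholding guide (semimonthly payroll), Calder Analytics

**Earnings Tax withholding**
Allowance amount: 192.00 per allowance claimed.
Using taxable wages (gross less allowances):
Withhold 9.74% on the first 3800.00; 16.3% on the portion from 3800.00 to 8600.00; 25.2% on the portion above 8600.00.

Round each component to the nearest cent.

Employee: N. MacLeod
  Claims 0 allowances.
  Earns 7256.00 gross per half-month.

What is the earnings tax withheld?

933.45

Earnings Tax: taxable = 7256.00
  370.12 + 16.3% × (7256.00 − 3800.00) = 370.12 + 16.3% × 3456.00 = 933.45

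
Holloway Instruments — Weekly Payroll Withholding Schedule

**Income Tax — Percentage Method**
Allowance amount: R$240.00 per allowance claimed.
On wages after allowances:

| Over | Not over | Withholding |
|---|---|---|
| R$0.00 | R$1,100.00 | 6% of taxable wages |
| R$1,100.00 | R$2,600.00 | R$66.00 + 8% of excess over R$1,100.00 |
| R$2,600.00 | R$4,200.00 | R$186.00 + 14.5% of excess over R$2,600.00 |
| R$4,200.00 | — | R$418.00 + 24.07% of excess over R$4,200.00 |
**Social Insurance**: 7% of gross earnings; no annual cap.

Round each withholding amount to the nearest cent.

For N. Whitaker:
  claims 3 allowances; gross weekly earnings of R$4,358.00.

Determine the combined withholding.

R$641.57

Income Tax: taxable = R$4,358.00 − 3×R$240.00 = R$3,638.00
  R$186.00 + 14.5% × (R$3,638.00 − R$2,600.00) = R$186.00 + 14.5% × R$1,038.00 = R$336.51
Social Insurance: 7% × R$4,358.00 = R$305.06
Total: R$336.51 + R$305.06 = R$641.57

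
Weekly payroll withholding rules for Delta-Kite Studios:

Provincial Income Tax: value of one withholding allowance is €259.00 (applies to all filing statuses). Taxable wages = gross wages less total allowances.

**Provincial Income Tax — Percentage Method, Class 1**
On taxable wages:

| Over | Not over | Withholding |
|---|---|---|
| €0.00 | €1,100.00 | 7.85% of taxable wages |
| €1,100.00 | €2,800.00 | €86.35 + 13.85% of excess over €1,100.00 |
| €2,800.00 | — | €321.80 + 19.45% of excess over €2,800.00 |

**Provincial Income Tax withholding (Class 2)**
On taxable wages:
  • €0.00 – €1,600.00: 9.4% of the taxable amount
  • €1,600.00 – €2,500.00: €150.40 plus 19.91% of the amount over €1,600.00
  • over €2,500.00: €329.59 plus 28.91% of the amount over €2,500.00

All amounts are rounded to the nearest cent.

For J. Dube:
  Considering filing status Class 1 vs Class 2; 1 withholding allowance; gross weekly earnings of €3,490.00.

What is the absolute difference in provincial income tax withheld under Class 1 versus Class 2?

€135.29

Provincial Income Tax (Class 1): taxable = €3,490.00 − 1×€259.00 = €3,231.00
  €321.80 + 19.45% × (€3,231.00 − €2,800.00) = €321.80 + 19.45% × €431.00 = €405.63
Provincial Income Tax (Class 2): taxable = €3,490.00 − 1×€259.00 = €3,231.00
  €329.59 + 28.91% × (€3,231.00 − €2,500.00) = €329.59 + 28.91% × €731.00 = €540.92
Difference: |€405.63 − €540.92| = €135.29 (higher under Class 2)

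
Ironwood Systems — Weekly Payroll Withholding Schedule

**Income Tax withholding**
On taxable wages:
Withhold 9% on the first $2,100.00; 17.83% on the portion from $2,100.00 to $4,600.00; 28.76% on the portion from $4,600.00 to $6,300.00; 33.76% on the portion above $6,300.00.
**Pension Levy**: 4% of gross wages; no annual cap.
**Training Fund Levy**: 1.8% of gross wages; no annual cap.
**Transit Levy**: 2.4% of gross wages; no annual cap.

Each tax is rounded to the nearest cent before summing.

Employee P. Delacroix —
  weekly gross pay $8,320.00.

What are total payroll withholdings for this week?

Income Tax: taxable = $8,320.00
  $1,123.67 + 33.76% × ($8,320.00 − $6,300.00) = $1,123.67 + 33.76% × $2,020.00 = $1,805.62
Pension Levy: 4% × $8,320.00 = $332.80
Training Fund Levy: 1.8% × $8,320.00 = $149.76
Transit Levy: 2.4% × $8,320.00 = $199.68
Total: $1,805.62 + $332.80 + $149.76 + $199.68 = $2,487.86

$2,487.86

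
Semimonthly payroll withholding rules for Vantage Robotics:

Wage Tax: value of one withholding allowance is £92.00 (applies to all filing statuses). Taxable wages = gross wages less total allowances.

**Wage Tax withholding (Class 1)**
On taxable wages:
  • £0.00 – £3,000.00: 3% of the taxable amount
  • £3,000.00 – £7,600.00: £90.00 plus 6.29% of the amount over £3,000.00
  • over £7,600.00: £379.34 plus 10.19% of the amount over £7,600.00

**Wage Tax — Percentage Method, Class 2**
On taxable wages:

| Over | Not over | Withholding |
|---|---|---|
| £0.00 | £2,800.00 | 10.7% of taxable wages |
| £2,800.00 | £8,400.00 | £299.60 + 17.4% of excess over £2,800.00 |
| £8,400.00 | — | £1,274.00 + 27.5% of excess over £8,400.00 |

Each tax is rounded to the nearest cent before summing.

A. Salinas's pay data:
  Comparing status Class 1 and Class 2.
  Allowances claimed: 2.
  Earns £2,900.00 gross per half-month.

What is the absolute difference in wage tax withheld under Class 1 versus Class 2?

Wage Tax (Class 1): taxable = £2,900.00 − 2×£92.00 = £2,716.00
  3% × £2,716.00 = £81.48
Wage Tax (Class 2): taxable = £2,900.00 − 2×£92.00 = £2,716.00
  10.7% × £2,716.00 = £290.61
Difference: |£81.48 − £290.61| = £209.13 (higher under Class 2)

£209.13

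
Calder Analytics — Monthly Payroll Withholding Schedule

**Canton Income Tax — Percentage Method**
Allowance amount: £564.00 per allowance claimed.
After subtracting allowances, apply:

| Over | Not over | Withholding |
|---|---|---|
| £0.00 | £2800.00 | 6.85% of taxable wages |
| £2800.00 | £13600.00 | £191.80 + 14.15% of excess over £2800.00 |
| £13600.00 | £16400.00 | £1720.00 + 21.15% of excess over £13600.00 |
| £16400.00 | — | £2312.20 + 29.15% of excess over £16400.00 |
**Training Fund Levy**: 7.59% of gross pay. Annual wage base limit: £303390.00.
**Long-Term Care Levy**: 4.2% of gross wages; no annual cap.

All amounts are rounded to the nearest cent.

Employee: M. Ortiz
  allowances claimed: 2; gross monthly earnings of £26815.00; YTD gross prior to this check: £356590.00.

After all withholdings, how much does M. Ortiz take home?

Canton Income Tax: taxable = £26815.00 − 2×£564.00 = £25687.00
  £2312.20 + 29.15% × (£25687.00 − £16400.00) = £2312.20 + 29.15% × £9287.00 = £5019.36
Training Fund Levy: YTD £356590.00 ≥ cap £303390.00 → £0.00
Long-Term Care Levy: 4.2% × £26815.00 = £1126.23
Total withheld: £5019.36 + £0.00 + £1126.23 = £6145.59
Net pay: £26815.00 − £6145.59 = £20669.41

£20669.41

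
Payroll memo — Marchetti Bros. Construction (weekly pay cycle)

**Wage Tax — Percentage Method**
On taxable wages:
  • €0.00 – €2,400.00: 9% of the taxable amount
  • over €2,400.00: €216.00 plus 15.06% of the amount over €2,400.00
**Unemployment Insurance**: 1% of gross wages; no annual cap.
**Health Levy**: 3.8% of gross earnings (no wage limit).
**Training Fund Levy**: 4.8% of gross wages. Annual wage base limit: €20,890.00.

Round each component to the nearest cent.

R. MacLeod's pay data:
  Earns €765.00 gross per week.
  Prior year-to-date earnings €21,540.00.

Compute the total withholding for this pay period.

€105.57

Wage Tax: taxable = €765.00
  9% × €765.00 = €68.85
Unemployment Insurance: 1% × €765.00 = €7.65
Health Levy: 3.8% × €765.00 = €29.07
Training Fund Levy: YTD €21,540.00 ≥ cap €20,890.00 → €0.00
Total: €68.85 + €7.65 + €29.07 + €0.00 = €105.57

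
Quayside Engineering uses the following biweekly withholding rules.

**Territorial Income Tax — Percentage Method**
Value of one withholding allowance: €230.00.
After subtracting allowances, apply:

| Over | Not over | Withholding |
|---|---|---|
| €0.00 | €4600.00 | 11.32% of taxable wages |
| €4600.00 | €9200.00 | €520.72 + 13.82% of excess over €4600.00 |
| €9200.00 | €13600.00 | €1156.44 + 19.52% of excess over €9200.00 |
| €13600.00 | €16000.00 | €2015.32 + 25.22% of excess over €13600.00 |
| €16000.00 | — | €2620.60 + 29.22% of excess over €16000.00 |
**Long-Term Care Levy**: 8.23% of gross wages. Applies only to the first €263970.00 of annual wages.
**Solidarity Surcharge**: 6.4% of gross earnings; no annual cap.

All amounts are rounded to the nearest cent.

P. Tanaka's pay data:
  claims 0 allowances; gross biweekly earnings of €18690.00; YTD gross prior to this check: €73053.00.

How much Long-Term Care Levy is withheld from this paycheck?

€1538.19

Long-Term Care Levy: 8.23% × €18690.00 = €1538.19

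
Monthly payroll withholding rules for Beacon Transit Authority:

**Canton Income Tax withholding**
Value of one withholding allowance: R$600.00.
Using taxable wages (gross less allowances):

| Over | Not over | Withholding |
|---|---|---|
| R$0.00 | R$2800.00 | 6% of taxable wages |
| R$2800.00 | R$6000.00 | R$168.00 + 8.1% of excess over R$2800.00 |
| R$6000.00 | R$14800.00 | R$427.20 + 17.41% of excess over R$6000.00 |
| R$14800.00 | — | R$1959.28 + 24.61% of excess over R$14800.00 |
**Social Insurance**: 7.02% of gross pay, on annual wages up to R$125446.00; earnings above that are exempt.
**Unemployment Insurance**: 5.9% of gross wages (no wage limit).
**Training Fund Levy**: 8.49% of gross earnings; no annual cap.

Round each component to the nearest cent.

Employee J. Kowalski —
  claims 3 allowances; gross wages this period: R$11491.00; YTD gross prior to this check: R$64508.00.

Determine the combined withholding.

Canton Income Tax: taxable = R$11491.00 − 3×R$600.00 = R$9691.00
  R$427.20 + 17.41% × (R$9691.00 − R$6000.00) = R$427.20 + 17.41% × R$3691.00 = R$1069.80
Social Insurance: 7.02% × R$11491.00 = R$806.67
Unemployment Insurance: 5.9% × R$11491.00 = R$677.97
Training Fund Levy: 8.49% × R$11491.00 = R$975.59
Total: R$1069.80 + R$806.67 + R$677.97 + R$975.59 = R$3530.03

R$3530.03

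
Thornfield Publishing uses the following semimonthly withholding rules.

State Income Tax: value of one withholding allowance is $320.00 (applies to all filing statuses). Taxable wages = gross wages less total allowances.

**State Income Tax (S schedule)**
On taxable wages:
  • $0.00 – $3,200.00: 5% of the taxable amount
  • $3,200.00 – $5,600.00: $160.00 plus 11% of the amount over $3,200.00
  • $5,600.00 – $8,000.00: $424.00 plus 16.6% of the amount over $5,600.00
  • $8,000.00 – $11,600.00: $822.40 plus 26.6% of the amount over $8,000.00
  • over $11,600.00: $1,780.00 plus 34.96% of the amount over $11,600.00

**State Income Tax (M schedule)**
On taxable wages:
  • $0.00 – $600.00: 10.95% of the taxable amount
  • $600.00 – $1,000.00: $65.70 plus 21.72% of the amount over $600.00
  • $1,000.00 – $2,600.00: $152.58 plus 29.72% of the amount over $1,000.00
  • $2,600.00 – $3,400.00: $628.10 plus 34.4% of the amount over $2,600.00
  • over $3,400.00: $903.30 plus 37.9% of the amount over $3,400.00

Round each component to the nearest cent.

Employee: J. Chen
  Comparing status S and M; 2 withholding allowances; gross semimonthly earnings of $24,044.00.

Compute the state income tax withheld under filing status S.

State Income Tax (S): taxable = $24,044.00 − 2×$320.00 = $23,404.00
  $1,780.00 + 34.96% × ($23,404.00 − $11,600.00) = $1,780.00 + 34.96% × $11,804.00 = $5,906.68

$5,906.68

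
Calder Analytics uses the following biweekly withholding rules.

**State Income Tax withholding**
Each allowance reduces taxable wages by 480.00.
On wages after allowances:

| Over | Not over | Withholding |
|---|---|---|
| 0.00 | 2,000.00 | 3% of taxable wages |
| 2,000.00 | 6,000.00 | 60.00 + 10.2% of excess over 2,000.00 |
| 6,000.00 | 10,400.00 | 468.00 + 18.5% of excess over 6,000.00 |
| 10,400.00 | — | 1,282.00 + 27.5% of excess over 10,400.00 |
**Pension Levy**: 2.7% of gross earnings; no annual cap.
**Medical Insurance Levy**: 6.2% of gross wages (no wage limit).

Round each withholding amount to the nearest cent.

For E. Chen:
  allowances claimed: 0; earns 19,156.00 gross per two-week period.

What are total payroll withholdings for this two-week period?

State Income Tax: taxable = 19,156.00
  1,282.00 + 27.5% × (19,156.00 − 10,400.00) = 1,282.00 + 27.5% × 8,756.00 = 3,689.90
Pension Levy: 2.7% × 19,156.00 = 517.21
Medical Insurance Levy: 6.2% × 19,156.00 = 1,187.67
Total: 3,689.90 + 517.21 + 1,187.67 = 5,394.78

5,394.78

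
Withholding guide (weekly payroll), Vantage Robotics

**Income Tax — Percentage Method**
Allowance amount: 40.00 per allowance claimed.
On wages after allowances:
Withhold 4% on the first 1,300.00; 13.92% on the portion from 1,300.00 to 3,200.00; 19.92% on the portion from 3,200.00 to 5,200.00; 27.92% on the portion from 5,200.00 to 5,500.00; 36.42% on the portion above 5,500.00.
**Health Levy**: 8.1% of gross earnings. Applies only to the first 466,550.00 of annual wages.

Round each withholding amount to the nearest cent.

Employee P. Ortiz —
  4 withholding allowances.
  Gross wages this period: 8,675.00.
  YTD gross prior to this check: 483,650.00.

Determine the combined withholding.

Income Tax: taxable = 8,675.00 − 4×40.00 = 8,515.00
  798.64 + 36.42% × (8,515.00 − 5,500.00) = 798.64 + 36.42% × 3,015.00 = 1,896.70
Health Levy: YTD 483,650.00 ≥ cap 466,550.00 → 0.00
Total: 1,896.70 + 0.00 = 1,896.70

1,896.70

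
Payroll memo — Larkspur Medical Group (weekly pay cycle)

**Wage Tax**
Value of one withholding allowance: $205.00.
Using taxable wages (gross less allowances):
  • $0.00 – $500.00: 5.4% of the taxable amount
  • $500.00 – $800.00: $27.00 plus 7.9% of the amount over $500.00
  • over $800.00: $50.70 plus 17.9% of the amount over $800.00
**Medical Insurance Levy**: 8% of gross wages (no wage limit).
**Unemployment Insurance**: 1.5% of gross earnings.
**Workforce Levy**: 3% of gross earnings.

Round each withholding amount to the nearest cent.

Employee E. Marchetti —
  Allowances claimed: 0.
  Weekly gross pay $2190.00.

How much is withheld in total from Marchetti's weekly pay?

Wage Tax: taxable = $2190.00
  $50.70 + 17.9% × ($2190.00 − $800.00) = $50.70 + 17.9% × $1390.00 = $299.51
Medical Insurance Levy: 8% × $2190.00 = $175.20
Unemployment Insurance: 1.5% × $2190.00 = $32.85
Workforce Levy: 3% × $2190.00 = $65.70
Total: $299.51 + $175.20 + $32.85 + $65.70 = $573.26

$573.26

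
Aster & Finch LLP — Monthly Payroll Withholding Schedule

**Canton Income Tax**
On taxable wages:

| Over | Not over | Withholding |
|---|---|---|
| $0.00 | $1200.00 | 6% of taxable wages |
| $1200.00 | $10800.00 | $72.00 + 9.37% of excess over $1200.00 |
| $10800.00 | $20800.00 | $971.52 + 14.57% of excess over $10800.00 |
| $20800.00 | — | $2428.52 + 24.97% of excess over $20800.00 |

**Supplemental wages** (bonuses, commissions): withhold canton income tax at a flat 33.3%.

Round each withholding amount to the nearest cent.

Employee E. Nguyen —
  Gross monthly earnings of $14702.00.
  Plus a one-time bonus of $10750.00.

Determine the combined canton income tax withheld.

$5119.79

Canton Income Tax: taxable = $14702.00
  $971.52 + 14.57% × ($14702.00 − $10800.00) = $971.52 + 14.57% × $3902.00 = $1540.04
Supplemental (33.3% flat on bonus): 33.3% × $10750.00 = $3579.75
Total canton income tax: $1540.04 + $3579.75 = $5119.79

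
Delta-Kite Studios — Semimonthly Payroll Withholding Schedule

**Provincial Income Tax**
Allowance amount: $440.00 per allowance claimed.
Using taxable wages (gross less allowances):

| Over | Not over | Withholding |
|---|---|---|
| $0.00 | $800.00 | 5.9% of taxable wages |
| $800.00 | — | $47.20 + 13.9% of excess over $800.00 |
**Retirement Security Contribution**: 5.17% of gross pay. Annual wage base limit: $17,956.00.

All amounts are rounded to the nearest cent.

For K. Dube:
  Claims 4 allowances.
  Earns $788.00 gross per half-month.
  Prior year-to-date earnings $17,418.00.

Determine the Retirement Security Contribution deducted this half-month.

$27.81

Retirement Security Contribution: cap $17,956.00 − YTD $17,418.00 = $538.00 subject; 5.17% × $538.00 = $27.81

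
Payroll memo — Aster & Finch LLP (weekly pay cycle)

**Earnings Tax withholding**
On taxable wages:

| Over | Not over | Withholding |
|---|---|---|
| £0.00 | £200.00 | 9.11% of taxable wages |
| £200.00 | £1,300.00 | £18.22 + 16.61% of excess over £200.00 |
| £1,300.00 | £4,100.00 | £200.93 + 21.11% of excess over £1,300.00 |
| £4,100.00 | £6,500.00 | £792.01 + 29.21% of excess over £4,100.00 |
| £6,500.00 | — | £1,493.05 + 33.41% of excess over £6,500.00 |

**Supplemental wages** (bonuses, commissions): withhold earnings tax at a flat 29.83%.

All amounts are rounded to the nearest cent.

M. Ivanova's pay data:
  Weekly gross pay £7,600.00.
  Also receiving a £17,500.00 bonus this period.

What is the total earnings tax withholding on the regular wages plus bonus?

Earnings Tax: taxable = £7,600.00
  £1,493.05 + 33.41% × (£7,600.00 − £6,500.00) = £1,493.05 + 33.41% × £1,100.00 = £1,860.56
Supplemental (29.83% flat on bonus): 29.83% × £17,500.00 = £5,220.25
Total earnings tax: £1,860.56 + £5,220.25 = £7,080.81

£7,080.81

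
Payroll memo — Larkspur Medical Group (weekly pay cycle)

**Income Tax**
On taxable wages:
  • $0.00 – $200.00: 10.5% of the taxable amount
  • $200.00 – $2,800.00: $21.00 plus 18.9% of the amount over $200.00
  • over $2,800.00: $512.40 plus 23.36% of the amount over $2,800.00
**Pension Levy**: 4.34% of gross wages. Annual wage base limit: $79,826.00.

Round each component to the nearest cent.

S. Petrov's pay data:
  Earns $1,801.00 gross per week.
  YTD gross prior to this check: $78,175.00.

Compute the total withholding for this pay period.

$395.24

Income Tax: taxable = $1,801.00
  $21.00 + 18.9% × ($1,801.00 − $200.00) = $21.00 + 18.9% × $1,601.00 = $323.59
Pension Levy: cap $79,826.00 − YTD $78,175.00 = $1,651.00 subject; 4.34% × $1,651.00 = $71.65
Total: $323.59 + $71.65 = $395.24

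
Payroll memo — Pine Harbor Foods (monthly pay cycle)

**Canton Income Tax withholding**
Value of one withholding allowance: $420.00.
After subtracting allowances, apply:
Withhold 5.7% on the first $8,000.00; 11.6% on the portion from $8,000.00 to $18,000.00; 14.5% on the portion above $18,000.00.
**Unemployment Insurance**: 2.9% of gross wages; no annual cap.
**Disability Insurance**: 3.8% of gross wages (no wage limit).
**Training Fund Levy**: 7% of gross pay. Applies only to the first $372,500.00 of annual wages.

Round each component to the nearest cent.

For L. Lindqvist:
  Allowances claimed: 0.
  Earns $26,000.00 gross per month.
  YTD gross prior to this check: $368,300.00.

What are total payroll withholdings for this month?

Canton Income Tax: taxable = $26,000.00
  $1,616.00 + 14.5% × ($26,000.00 − $18,000.00) = $1,616.00 + 14.5% × $8,000.00 = $2,776.00
Unemployment Insurance: 2.9% × $26,000.00 = $754.00
Disability Insurance: 3.8% × $26,000.00 = $988.00
Training Fund Levy: cap $372,500.00 − YTD $368,300.00 = $4,200.00 subject; 7% × $4,200.00 = $294.00
Total: $2,776.00 + $754.00 + $988.00 + $294.00 = $4,812.00

$4,812.00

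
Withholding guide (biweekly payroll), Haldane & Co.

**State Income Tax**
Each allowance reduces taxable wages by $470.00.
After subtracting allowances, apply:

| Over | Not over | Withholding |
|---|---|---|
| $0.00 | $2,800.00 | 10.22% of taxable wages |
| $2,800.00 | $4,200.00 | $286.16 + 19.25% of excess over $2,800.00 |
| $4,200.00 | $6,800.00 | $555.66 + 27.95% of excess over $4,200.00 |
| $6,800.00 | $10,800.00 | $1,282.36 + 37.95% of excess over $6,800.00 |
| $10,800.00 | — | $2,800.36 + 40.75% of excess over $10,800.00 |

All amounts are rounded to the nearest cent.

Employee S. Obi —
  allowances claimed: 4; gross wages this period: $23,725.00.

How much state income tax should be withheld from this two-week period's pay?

$7,301.20

State Income Tax: taxable = $23,725.00 − 4×$470.00 = $21,845.00
  $2,800.36 + 40.75% × ($21,845.00 − $10,800.00) = $2,800.36 + 40.75% × $11,045.00 = $7,301.20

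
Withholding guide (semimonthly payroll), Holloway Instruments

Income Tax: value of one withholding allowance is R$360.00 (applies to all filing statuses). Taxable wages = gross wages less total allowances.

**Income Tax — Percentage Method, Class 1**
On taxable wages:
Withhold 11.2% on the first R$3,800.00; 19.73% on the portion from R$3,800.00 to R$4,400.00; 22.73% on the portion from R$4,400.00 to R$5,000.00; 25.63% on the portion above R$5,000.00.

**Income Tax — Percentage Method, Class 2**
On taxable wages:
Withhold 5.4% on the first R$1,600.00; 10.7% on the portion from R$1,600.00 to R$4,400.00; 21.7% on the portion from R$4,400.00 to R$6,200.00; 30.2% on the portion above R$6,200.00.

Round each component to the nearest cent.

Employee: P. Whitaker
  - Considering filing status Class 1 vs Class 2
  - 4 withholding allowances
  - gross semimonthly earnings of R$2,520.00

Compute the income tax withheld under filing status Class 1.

R$120.96

Income Tax (Class 1): taxable = R$2,520.00 − 4×R$360.00 = R$1,080.00
  11.2% × R$1,080.00 = R$120.96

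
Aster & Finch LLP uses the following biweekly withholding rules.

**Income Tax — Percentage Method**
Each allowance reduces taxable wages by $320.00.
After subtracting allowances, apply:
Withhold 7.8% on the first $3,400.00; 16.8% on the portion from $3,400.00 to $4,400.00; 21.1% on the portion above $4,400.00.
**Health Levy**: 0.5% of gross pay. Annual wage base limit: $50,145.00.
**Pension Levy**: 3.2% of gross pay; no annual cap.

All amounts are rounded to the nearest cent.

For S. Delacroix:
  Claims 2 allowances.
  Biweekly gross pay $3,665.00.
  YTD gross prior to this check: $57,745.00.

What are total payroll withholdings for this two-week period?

Income Tax: taxable = $3,665.00 − 2×$320.00 = $3,025.00
  7.8% × $3,025.00 = $235.95
Health Levy: YTD $57,745.00 ≥ cap $50,145.00 → $0.00
Pension Levy: 3.2% × $3,665.00 = $117.28
Total: $235.95 + $0.00 + $117.28 = $353.23

$353.23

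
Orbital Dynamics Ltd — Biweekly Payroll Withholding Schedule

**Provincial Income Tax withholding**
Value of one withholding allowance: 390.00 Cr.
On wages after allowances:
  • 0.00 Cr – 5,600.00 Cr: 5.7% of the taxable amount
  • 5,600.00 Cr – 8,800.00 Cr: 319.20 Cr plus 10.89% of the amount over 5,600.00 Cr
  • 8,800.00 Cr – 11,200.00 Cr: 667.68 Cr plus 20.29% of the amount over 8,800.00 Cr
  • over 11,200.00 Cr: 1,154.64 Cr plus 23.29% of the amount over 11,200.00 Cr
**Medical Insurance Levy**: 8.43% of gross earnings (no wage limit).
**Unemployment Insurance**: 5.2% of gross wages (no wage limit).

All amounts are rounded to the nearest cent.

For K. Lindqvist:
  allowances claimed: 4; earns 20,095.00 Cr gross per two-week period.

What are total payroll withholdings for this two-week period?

Provincial Income Tax: taxable = 20,095.00 Cr − 4×390.00 Cr = 18,535.00 Cr
  1,154.64 Cr + 23.29% × (18,535.00 Cr − 11,200.00 Cr) = 1,154.64 Cr + 23.29% × 7,335.00 Cr = 2,862.96 Cr
Medical Insurance Levy: 8.43% × 20,095.00 Cr = 1,694.01 Cr
Unemployment Insurance: 5.2% × 20,095.00 Cr = 1,044.94 Cr
Total: 2,862.96 Cr + 1,694.01 Cr + 1,044.94 Cr = 5,601.91 Cr

5,601.91 Cr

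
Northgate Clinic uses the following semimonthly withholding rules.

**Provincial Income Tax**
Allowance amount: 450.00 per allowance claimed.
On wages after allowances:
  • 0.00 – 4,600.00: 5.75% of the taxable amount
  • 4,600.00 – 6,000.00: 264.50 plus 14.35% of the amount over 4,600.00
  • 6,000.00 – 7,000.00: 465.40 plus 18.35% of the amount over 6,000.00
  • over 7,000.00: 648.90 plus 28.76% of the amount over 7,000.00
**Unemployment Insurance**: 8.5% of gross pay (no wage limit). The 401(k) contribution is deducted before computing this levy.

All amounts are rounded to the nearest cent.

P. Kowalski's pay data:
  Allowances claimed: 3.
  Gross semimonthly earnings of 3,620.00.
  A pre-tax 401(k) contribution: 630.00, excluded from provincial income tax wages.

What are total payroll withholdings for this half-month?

Provincial Income Tax: taxable = 3,620.00 − 630.00 − 3×450.00 = 1,640.00
  5.75% × 1,640.00 = 94.30
Unemployment Insurance: 8.5% × 2,990.00 = 254.15
Total: 94.30 + 254.15 = 348.45

348.45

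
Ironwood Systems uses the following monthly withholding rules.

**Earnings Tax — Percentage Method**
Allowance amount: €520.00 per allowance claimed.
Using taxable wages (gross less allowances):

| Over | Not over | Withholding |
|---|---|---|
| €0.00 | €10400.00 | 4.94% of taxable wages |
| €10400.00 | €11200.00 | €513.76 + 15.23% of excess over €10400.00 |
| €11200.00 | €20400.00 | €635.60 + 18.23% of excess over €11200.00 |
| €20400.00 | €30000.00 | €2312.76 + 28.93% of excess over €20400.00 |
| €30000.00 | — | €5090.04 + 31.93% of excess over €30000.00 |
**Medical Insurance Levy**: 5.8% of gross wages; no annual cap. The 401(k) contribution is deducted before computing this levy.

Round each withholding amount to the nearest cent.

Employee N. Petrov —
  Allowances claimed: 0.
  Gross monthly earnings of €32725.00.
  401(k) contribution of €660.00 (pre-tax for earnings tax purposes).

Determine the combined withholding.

Earnings Tax: taxable = €32725.00 − €660.00 = €32065.00
  €5090.04 + 31.93% × (€32065.00 − €30000.00) = €5090.04 + 31.93% × €2065.00 = €5749.39
Medical Insurance Levy: 5.8% × €32065.00 = €1859.77
Total: €5749.39 + €1859.77 = €7609.16

€7609.16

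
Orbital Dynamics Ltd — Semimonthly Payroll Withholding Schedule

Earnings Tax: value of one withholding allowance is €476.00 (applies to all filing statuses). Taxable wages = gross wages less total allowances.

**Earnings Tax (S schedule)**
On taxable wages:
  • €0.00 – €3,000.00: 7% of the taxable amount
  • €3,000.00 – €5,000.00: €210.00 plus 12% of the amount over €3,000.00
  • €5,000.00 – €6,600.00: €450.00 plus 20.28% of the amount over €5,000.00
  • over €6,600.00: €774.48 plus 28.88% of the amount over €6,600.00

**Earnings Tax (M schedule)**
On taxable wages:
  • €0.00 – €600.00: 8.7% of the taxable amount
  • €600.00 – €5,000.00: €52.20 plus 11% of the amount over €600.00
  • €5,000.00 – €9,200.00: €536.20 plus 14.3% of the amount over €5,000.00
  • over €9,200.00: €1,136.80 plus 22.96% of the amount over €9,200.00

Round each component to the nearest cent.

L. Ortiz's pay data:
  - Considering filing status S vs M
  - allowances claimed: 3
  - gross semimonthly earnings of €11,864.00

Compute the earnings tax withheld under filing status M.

Earnings Tax (M): taxable = €11,864.00 − 3×€476.00 = €10,436.00
  €1,136.80 + 22.96% × (€10,436.00 − €9,200.00) = €1,136.80 + 22.96% × €1,236.00 = €1,420.59

€1,420.59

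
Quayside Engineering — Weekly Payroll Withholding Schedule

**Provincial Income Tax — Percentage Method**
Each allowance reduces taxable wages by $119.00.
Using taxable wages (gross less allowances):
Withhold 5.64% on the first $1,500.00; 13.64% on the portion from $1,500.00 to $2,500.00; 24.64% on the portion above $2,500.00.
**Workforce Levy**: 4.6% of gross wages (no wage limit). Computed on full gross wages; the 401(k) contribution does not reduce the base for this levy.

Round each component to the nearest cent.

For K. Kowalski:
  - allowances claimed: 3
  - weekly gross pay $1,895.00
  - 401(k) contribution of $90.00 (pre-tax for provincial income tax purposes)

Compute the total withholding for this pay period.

$168.84

Provincial Income Tax: taxable = $1,895.00 − $90.00 − 3×$119.00 = $1,448.00
  5.64% × $1,448.00 = $81.67
Workforce Levy: 4.6% × $1,895.00 = $87.17
Total: $81.67 + $87.17 = $168.84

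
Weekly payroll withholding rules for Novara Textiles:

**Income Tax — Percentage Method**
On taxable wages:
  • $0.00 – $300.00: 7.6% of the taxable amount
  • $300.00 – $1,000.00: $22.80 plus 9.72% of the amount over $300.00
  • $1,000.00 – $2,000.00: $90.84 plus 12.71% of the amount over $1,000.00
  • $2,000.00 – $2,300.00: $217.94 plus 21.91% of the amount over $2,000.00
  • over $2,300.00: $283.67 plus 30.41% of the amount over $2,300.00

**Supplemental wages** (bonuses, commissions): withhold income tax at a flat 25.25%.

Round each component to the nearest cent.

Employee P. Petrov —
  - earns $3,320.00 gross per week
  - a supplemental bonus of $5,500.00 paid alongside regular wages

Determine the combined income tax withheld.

$1,982.60

Income Tax: taxable = $3,320.00
  $283.67 + 30.41% × ($3,320.00 − $2,300.00) = $283.67 + 30.41% × $1,020.00 = $593.85
Supplemental (25.25% flat on bonus): 25.25% × $5,500.00 = $1,388.75
Total income tax: $593.85 + $1,388.75 = $1,982.60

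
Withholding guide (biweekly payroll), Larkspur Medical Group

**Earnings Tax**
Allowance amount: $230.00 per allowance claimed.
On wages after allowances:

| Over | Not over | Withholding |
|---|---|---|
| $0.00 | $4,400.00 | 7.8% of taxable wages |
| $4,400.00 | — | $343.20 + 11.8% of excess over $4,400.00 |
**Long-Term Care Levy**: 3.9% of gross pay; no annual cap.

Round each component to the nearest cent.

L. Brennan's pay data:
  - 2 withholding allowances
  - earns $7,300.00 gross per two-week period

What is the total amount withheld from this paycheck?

$915.82

Earnings Tax: taxable = $7,300.00 − 2×$230.00 = $6,840.00
  $343.20 + 11.8% × ($6,840.00 − $4,400.00) = $343.20 + 11.8% × $2,440.00 = $631.12
Long-Term Care Levy: 3.9% × $7,300.00 = $284.70
Total: $631.12 + $284.70 = $915.82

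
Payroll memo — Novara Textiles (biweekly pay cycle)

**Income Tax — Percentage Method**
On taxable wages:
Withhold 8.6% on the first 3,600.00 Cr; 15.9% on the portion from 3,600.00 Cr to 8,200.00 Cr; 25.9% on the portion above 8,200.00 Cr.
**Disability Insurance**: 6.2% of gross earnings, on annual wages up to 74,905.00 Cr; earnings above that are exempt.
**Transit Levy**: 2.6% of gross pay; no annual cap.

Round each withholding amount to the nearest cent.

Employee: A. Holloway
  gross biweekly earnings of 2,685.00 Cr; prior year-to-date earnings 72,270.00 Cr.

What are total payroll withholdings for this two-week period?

464.09 Cr

Income Tax: taxable = 2,685.00 Cr
  8.6% × 2,685.00 Cr = 230.91 Cr
Disability Insurance: cap 74,905.00 Cr − YTD 72,270.00 Cr = 2,635.00 Cr subject; 6.2% × 2,635.00 Cr = 163.37 Cr
Transit Levy: 2.6% × 2,685.00 Cr = 69.81 Cr
Total: 230.91 Cr + 163.37 Cr + 69.81 Cr = 464.09 Cr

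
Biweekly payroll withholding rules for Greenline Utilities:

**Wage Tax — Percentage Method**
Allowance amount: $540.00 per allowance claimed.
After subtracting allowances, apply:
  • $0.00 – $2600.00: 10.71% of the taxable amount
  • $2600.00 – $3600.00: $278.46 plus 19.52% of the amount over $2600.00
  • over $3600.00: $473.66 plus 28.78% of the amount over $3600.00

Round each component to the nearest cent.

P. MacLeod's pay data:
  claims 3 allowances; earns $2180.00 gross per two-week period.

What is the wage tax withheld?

$59.98

Wage Tax: taxable = $2180.00 − 3×$540.00 = $560.00
  10.71% × $560.00 = $59.98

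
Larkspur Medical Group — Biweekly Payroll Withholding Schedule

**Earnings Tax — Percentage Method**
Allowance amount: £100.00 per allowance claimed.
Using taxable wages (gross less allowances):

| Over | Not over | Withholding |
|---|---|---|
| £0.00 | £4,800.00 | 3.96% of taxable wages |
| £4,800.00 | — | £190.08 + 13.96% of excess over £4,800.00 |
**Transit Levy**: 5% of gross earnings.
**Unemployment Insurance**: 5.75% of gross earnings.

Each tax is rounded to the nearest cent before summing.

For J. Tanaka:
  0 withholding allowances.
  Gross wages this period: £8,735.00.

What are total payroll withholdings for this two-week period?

£1,678.42

Earnings Tax: taxable = £8,735.00
  £190.08 + 13.96% × (£8,735.00 − £4,800.00) = £190.08 + 13.96% × £3,935.00 = £739.41
Transit Levy: 5% × £8,735.00 = £436.75
Unemployment Insurance: 5.75% × £8,735.00 = £502.26
Total: £739.41 + £436.75 + £502.26 = £1,678.42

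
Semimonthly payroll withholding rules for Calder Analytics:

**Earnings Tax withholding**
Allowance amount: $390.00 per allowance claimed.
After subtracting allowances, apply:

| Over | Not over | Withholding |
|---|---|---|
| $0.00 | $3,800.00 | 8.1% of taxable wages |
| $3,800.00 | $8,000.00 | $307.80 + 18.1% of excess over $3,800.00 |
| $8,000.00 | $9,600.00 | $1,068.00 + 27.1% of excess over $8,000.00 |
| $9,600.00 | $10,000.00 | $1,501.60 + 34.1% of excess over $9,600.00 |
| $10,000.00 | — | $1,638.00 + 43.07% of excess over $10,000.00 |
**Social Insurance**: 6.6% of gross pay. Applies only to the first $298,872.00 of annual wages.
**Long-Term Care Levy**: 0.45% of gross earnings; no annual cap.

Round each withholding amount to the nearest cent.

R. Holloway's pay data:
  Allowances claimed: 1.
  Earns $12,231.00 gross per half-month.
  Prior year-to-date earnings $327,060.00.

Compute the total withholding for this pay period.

$2,485.96

Earnings Tax: taxable = $12,231.00 − 1×$390.00 = $11,841.00
  $1,638.00 + 43.07% × ($11,841.00 − $10,000.00) = $1,638.00 + 43.07% × $1,841.00 = $2,430.92
Social Insurance: YTD $327,060.00 ≥ cap $298,872.00 → $0.00
Long-Term Care Levy: 0.45% × $12,231.00 = $55.04
Total: $2,430.92 + $0.00 + $55.04 = $2,485.96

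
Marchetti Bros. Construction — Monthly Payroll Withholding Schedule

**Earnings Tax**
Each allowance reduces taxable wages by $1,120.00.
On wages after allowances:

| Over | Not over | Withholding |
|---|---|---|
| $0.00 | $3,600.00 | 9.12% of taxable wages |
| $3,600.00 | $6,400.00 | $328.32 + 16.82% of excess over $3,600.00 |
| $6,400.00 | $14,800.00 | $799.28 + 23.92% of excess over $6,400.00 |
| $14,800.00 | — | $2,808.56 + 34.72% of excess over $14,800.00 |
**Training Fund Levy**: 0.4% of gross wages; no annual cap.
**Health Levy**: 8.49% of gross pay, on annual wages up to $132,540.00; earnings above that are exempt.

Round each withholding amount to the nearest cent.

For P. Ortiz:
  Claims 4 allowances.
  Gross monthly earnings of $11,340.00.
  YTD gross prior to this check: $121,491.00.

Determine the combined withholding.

$1,892.73

Earnings Tax: taxable = $11,340.00 − 4×$1,120.00 = $6,860.00
  $799.28 + 23.92% × ($6,860.00 − $6,400.00) = $799.28 + 23.92% × $460.00 = $909.31
Training Fund Levy: 0.4% × $11,340.00 = $45.36
Health Levy: cap $132,540.00 − YTD $121,491.00 = $11,049.00 subject; 8.49% × $11,049.00 = $938.06
Total: $909.31 + $45.36 + $938.06 = $1,892.73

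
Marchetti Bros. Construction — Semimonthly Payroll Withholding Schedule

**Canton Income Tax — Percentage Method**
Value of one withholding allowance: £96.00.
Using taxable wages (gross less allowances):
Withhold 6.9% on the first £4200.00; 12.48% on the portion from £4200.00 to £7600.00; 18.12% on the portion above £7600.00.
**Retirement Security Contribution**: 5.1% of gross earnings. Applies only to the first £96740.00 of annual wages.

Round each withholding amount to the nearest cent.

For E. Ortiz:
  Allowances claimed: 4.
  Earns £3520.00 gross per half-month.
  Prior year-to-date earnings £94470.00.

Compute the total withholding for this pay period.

£332.15

Canton Income Tax: taxable = £3520.00 − 4×£96.00 = £3136.00
  6.9% × £3136.00 = £216.38
Retirement Security Contribution: cap £96740.00 − YTD £94470.00 = £2270.00 subject; 5.1% × £2270.00 = £115.77
Total: £216.38 + £115.77 = £332.15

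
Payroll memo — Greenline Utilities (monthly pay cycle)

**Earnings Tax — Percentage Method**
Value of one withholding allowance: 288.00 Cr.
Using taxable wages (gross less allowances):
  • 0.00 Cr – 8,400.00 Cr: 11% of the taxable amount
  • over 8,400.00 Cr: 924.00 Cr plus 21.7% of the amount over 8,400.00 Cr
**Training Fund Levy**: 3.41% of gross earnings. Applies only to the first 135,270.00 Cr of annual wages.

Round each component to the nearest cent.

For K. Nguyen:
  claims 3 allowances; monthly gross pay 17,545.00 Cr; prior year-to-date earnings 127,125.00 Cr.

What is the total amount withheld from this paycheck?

Earnings Tax: taxable = 17,545.00 Cr − 3×288.00 Cr = 16,681.00 Cr
  924.00 Cr + 21.7% × (16,681.00 Cr − 8,400.00 Cr) = 924.00 Cr + 21.7% × 8,281.00 Cr = 2,720.98 Cr
Training Fund Levy: cap 135,270.00 Cr − YTD 127,125.00 Cr = 8,145.00 Cr subject; 3.41% × 8,145.00 Cr = 277.74 Cr
Total: 2,720.98 Cr + 277.74 Cr = 2,998.72 Cr

2,998.72 Cr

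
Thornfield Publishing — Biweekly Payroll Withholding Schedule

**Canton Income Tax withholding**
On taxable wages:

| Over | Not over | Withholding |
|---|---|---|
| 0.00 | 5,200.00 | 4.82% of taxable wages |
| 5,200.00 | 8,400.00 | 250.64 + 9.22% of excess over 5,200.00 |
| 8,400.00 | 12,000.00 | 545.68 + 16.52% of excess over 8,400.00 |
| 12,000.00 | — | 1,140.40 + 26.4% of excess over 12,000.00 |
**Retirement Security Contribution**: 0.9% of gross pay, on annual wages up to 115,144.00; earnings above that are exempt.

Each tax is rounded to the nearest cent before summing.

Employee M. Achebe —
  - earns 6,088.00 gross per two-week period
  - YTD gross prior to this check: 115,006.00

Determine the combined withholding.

Canton Income Tax: taxable = 6,088.00
  250.64 + 9.22% × (6,088.00 − 5,200.00) = 250.64 + 9.22% × 888.00 = 332.51
Retirement Security Contribution: cap 115,144.00 − YTD 115,006.00 = 138.00 subject; 0.9% × 138.00 = 1.24
Total: 332.51 + 1.24 = 333.75

333.75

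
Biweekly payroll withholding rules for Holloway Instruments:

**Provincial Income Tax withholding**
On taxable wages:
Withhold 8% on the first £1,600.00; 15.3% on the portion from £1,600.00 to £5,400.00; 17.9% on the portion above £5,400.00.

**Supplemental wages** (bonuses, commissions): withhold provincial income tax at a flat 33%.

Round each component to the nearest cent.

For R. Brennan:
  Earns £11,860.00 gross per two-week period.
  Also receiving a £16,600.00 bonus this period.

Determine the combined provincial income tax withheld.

Provincial Income Tax: taxable = £11,860.00
  £709.40 + 17.9% × (£11,860.00 − £5,400.00) = £709.40 + 17.9% × £6,460.00 = £1,865.74
Supplemental (33% flat on bonus): 33% × £16,600.00 = £5,478.00
Total provincial income tax: £1,865.74 + £5,478.00 = £7,343.74

£7,343.74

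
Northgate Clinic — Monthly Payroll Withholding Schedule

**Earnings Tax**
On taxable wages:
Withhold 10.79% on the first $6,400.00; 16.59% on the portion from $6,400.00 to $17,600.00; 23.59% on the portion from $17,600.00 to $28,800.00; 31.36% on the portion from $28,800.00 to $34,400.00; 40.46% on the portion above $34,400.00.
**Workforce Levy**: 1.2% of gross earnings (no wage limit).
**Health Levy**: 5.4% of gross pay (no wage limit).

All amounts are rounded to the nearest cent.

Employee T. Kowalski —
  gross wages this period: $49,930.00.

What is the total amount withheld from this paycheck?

$16,525.70

Earnings Tax: taxable = $49,930.00
  $6,946.88 + 40.46% × ($49,930.00 − $34,400.00) = $6,946.88 + 40.46% × $15,530.00 = $13,230.32
Workforce Levy: 1.2% × $49,930.00 = $599.16
Health Levy: 5.4% × $49,930.00 = $2,696.22
Total: $13,230.32 + $599.16 + $2,696.22 = $16,525.70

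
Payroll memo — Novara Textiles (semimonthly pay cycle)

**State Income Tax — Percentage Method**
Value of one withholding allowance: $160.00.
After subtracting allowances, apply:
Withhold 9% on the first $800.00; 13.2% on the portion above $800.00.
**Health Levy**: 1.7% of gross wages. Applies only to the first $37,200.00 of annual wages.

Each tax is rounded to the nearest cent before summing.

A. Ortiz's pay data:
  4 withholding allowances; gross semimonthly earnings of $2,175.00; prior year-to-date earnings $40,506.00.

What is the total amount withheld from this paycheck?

$169.02

State Income Tax: taxable = $2,175.00 − 4×$160.00 = $1,535.00
  $72.00 + 13.2% × ($1,535.00 − $800.00) = $72.00 + 13.2% × $735.00 = $169.02
Health Levy: YTD $40,506.00 ≥ cap $37,200.00 → $0.00
Total: $169.02 + $0.00 = $169.02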